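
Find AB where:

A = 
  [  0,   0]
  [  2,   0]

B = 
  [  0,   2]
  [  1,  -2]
AB = 
  [  0,   0]
  [  0,   4]

A is 2×2 and B is 2×2, so AB is 2×2. Each entry is (row of A)·(column of B):
AB[1,1] = (0)(0) + (0)(1) = 0
AB[1,2] = (0)(2) + (0)(-2) = 0
AB[2,1] = (2)(0) + (0)(1) = 0
AB[2,2] = (2)(2) + (0)(-2) = 4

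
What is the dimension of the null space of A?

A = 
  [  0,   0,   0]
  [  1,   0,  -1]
nullity(A) = 2

Row reduce:
Swap R1 ↔ R2
REF = 
  [  1,   0,  -1]
  [  0,   0,   0]
Pivot columns: 1 → 1 pivot.
rank(A) = 1, so nullity(A) = 3 - 1 = 2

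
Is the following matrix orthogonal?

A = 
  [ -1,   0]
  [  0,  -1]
Yes

AᵀA = 
  [  1,   0]
  [  0,   1]
= I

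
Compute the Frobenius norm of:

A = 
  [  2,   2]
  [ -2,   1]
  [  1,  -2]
||A||_F = 4.243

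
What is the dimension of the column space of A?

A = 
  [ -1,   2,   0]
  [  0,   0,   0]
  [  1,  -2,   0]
Row reduce:
R3 → R3 + (1)·R1
REF = 
  [ -1,   2,   0]
  [  0,   0,   0]
  [  0,   0,   0]
Pivot columns: 1 → 1 pivot.
dim(Col(A)) = number of pivot columns = 1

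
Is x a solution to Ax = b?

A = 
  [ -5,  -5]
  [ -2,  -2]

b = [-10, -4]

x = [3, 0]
No

Ax = [-15, -6] ≠ b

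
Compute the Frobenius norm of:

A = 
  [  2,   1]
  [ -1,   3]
||A||_F = 3.873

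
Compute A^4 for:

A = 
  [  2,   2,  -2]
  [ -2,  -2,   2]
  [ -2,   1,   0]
A² = A·A:
A²[1,1] = (2)(2) + (2)(-2) + (-2)(-2) = 4
A²[1,2] = (2)(2) + (2)(-2) + (-2)(1) = -2
A²[1,3] = (2)(-2) + (2)(2) + (-2)(0) = 0
A²[2,1] = (-2)(2) + (-2)(-2) + (2)(-2) = -4
A²[2,2] = (-2)(2) + (-2)(-2) + (2)(1) = 2
A²[2,3] = (-2)(-2) + (-2)(2) + (2)(0) = 0
A²[3,1] = (-2)(2) + (1)(-2) + (0)(-2) = -6
A²[3,2] = (-2)(2) + (1)(-2) + (0)(1) = -6
A²[3,3] = (-2)(-2) + (1)(2) + (0)(0) = 6
A² = 
  [  4,  -2,   0]
  [ -4,   2,   0]
  [ -6,  -6,   6]

A^3 = A^2·A:
A^3[1,1] = (4)(2) + (-2)(-2) + (0)(-2) = 12
A^3[1,2] = (4)(2) + (-2)(-2) + (0)(1) = 12
A^3[1,3] = (4)(-2) + (-2)(2) + (0)(0) = -12
A^3[2,1] = (-4)(2) + (2)(-2) + (0)(-2) = -12
A^3[2,2] = (-4)(2) + (2)(-2) + (0)(1) = -12
A^3[2,3] = (-4)(-2) + (2)(2) + (0)(0) = 12
A^3[3,1] = (-6)(2) + (-6)(-2) + (6)(-2) = -12
A^3[3,2] = (-6)(2) + (-6)(-2) + (6)(1) = 6
A^3[3,3] = (-6)(-2) + (-6)(2) + (6)(0) = 0
A^3 = 
  [ 12,  12, -12]
  [-12, -12,  12]
  [-12,   6,   0]

A^4 = A^3·A:
A^4[1,1] = (12)(2) + (12)(-2) + (-12)(-2) = 24
A^4[1,2] = (12)(2) + (12)(-2) + (-12)(1) = -12
A^4[1,3] = (12)(-2) + (12)(2) + (-12)(0) = 0
A^4[2,1] = (-12)(2) + (-12)(-2) + (12)(-2) = -24
A^4[2,2] = (-12)(2) + (-12)(-2) + (12)(1) = 12
A^4[2,3] = (-12)(-2) + (-12)(2) + (12)(0) = 0
A^4[3,1] = (-12)(2) + (6)(-2) + (0)(-2) = -36
A^4[3,2] = (-12)(2) + (6)(-2) + (0)(1) = -36
A^4[3,3] = (-12)(-2) + (6)(2) + (0)(0) = 36
A^4 = 
  [ 24, -12,   0]
  [-24,  12,   0]
  [-36, -36,  36]

Therefore
A^4 = 
  [ 24, -12,   0]
  [-24,  12,   0]
  [-36, -36,  36]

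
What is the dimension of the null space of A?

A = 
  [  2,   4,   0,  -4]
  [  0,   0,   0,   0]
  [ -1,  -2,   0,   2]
nullity(A) = 3

Row reduce:
R3 → R3 + (1/2)·R1
REF = 
  [  2,   4,   0,  -4]
  [  0,   0,   0,   0]
  [  0,   0,   0,   0]
Pivot columns: 1 → 1 pivot.
rank(A) = 1, so nullity(A) = 4 - 1 = 3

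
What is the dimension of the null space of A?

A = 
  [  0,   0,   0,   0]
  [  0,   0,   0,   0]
nullity(A) = 4

Row reduce:
(no row operations needed)
REF = 
  [  0,   0,   0,   0]
  [  0,   0,   0,   0]
Pivot columns: none → 0 pivots.
rank(A) = 0, so nullity(A) = 4 - 0 = 4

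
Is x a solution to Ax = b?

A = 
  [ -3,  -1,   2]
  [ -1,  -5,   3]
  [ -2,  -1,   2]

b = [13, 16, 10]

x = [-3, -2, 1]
Yes

Ax = [13, 16, 10] = b ✓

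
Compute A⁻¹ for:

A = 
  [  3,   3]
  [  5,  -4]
det(A) = (3)(-4) - (3)(5) = -27
For a 2×2 matrix, A⁻¹ = (1/det(A)) · [[d, -b], [-c, a]]
    = (-1/27) · [[-4, -3], [-5, 3]]

A⁻¹ = 
  [4/27,  1/9]
  [5/27, -1/9]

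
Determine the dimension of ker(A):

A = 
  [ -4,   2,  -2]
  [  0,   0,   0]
nullity(A) = 2

Row reduce:
(no row operations needed)
REF = 
  [ -4,   2,  -2]
  [  0,   0,   0]
Pivot columns: 1 → 1 pivot.
rank(A) = 1, so nullity(A) = 3 - 1 = 2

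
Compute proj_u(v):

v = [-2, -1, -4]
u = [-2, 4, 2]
v·u = (-2)(-2) + (-1)(4) + (-4)(2) = -8
u·u = (-2)² + (4)² + (2)² = 24
proj_u(v) = (v·u / u·u) × u = (-8/24) × u = (-1/3) × u

proj_u(v) = [2/3, -4/3, -2/3]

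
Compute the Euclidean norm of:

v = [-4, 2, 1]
4.583

||v||₂ = √((-4)² + (2)² + (1)²) = √21 = 4.583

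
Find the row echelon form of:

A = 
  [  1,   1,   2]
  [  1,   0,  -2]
Row operations:
R2 → R2 - (1)·R1

Resulting echelon form:
REF = 
  [  1,   1,   2]
  [  0,  -1,  -4]

Rank = 2 (number of non-zero pivot rows).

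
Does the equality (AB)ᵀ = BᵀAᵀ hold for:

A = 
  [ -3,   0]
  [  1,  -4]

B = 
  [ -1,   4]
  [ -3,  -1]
Yes

(AB)ᵀ = 
  [  3,  11]
  [-12,   8]

BᵀAᵀ = 
  [  3,  11]
  [-12,   8]

Both sides are equal — this is the standard identity (AB)ᵀ = BᵀAᵀ, which holds for all A, B.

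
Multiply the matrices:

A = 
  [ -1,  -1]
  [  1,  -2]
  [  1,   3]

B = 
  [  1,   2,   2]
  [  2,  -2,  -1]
A is 3×2 and B is 2×3, so AB is 3×3. Each entry is (row of A)·(column of B):
AB[1,1] = (-1)(1) + (-1)(2) = -3
AB[1,2] = (-1)(2) + (-1)(-2) = 0
AB[1,3] = (-1)(2) + (-1)(-1) = -1
AB[2,1] = (1)(1) + (-2)(2) = -3
AB[2,2] = (1)(2) + (-2)(-2) = 6
AB[2,3] = (1)(2) + (-2)(-1) = 4
AB[3,1] = (1)(1) + (3)(2) = 7
AB[3,2] = (1)(2) + (3)(-2) = -4
AB[3,3] = (1)(2) + (3)(-1) = -1

AB = 
  [ -3,   0,  -1]
  [ -3,   6,   4]
  [  7,  -4,  -1]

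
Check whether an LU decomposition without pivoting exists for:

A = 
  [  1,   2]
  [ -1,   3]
Yes.
A[1,1] = 1 ≠ 0, so Gaussian elimination proceeds without a row swap: multiplier ℓ₂₁ = (-1)/(1) = -1, and U[2,2] = 3 - (-1)(2) = 5.
L = 
  [  1,   0]
  [ -1,   1]
U = 
  [  1,   2]
  [  0,   5]
Check row 2 of LU: [(-1)(1), (-1)(2) + 5] = [-1, 3] = row 2 of A ✓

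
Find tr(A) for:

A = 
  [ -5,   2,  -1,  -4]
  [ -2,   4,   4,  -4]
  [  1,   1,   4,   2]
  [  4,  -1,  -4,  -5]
-2

tr(A) = -5 + 4 + 4 + -5 = -2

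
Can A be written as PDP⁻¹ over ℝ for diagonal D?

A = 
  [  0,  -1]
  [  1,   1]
No

tr(A) = 1, det(A) = 1
Characteristic polynomial: λ² - tr(A)λ + det(A) = λ² - λ + 1
λ² - λ + 1 = 0  ⇒  λ = (1 ± √((-1)² - 4·(1)))/2 = (1 ± √(-3))/2
  = (1 + i√3)/2,  (1 - i√3)/2
Eigenvalues: (1 + i√3)/2, (1 - i√3)/2  (≈ 0.5 + 0.866i, 0.5 - 0.866i)
Has complex eigenvalues (not diagonalizable over ℝ).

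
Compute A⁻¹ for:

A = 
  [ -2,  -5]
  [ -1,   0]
det(A) = (-2)(0) - (-5)(-1) = -5
For a 2×2 matrix, A⁻¹ = (1/det(A)) · [[d, -b], [-c, a]]
    = (-1/5) · [[0, 5], [1, -2]]

A⁻¹ = 
  [   0,   -1]
  [-1/5,  2/5]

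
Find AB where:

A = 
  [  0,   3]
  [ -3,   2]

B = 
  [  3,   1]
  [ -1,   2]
A is 2×2 and B is 2×2, so AB is 2×2. Each entry is (row of A)·(column of B):
AB[1,1] = (0)(3) + (3)(-1) = -3
AB[1,2] = (0)(1) + (3)(2) = 6
AB[2,1] = (-3)(3) + (2)(-1) = -11
AB[2,2] = (-3)(1) + (2)(2) = 1

AB = 
  [ -3,   6]
  [-11,   1]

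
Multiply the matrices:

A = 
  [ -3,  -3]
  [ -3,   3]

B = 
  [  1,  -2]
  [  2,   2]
A is 2×2 and B is 2×2, so AB is 2×2. Each entry is (row of A)·(column of B):
AB[1,1] = (-3)(1) + (-3)(2) = -9
AB[1,2] = (-3)(-2) + (-3)(2) = 0
AB[2,1] = (-3)(1) + (3)(2) = 3
AB[2,2] = (-3)(-2) + (3)(2) = 12

AB = 
  [ -9,   0]
  [  3,  12]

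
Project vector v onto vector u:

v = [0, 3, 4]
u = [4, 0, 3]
proj_u(v) = [48/25, 0, 36/25]

v·u = (0)(4) + (3)(0) + (4)(3) = 12
u·u = (4)² + (0)² + (3)² = 25
proj_u(v) = (v·u / u·u) × u = (12/25) × u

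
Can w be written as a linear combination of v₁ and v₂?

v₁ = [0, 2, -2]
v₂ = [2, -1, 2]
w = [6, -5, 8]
Yes

Form the augmented matrix and row-reduce:
[v₁|v₂|w] = 
  [  0,   2,   6]
  [  2,  -1,  -5]
  [ -2,   2,   8]
Swap R1 ↔ R2
R3 → R3 + (1)·R1
R3 → R3 - (1/2)·R2
REF = 
  [  2,  -1,  -5]
  [  0,   2,   6]
  [  0,   0,   0]

No row of the form [0 0 | nonzero], so the system is consistent. Back-substitution gives c₁ = -1, c₂ = 3: w = (-1)·v₁ + (3)·v₂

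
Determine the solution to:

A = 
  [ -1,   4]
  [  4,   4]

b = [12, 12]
x = [0, 3]

Row reduce the augmented matrix [A|b]:
R2 → R2 + (4)·R1
REF = 
  [ -1,   4,  12]
  [  0,  20,  60]

Back-substitution:
x₂ = 60 / 20 = 3
x₁ = (12 - (4)(3)) / (-1) = 0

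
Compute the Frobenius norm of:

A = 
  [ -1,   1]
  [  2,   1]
||A||_F = 2.646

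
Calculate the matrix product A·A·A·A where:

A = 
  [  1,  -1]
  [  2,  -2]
A² = A·A:
A²[1,1] = (1)(1) + (-1)(2) = -1
A²[1,2] = (1)(-1) + (-1)(-2) = 1
A²[2,1] = (2)(1) + (-2)(2) = -2
A²[2,2] = (2)(-1) + (-2)(-2) = 2
A² = 
  [ -1,   1]
  [ -2,   2]

A^3 = A^2·A:
A^3[1,1] = (-1)(1) + (1)(2) = 1
A^3[1,2] = (-1)(-1) + (1)(-2) = -1
A^3[2,1] = (-2)(1) + (2)(2) = 2
A^3[2,2] = (-2)(-1) + (2)(-2) = -2
A^3 = 
  [  1,  -1]
  [  2,  -2]

A^4 = A^3·A:
A^4[1,1] = (1)(1) + (-1)(2) = -1
A^4[1,2] = (1)(-1) + (-1)(-2) = 1
A^4[2,1] = (2)(1) + (-2)(2) = -2
A^4[2,2] = (2)(-1) + (-2)(-2) = 2
A^4 = 
  [ -1,   1]
  [ -2,   2]

Therefore
A^4 = 
  [ -1,   1]
  [ -2,   2]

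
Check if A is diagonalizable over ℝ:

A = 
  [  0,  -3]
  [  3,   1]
No

tr(A) = 1, det(A) = 9
Characteristic polynomial: λ² - tr(A)λ + det(A) = λ² - λ + 9
λ² - λ + 9 = 0  ⇒  λ = (1 ± √((-1)² - 4·(9)))/2 = (1 ± √(-35))/2
  = (1 + i√35)/2,  (1 - i√35)/2
Eigenvalues: (1 + i√35)/2, (1 - i√35)/2  (≈ 0.5 + 2.958i, 0.5 - 2.958i)
Has complex eigenvalues (not diagonalizable over ℝ).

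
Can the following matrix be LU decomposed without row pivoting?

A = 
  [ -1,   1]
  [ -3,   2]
Yes.
A[1,1] = -1 ≠ 0, so Gaussian elimination proceeds without a row swap: multiplier ℓ₂₁ = (-3)/(-1) = 3, and U[2,2] = 2 - (3)(1) = -1.
L = 
  [  1,   0]
  [  3,   1]
U = 
  [ -1,   1]
  [  0,  -1]
Check row 2 of LU: [(3)(-1), (3)(1) + (-1)] = [-3, 2] = row 2 of A ✓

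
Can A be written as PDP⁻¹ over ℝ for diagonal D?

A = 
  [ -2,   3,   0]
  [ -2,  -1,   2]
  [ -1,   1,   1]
No

Characteristic polynomial: det(λI - A) = λ³ + 2λ² + 3λ - 6
Testing integer divisors of the constant term: p(1) = 0, so (λ - 1) is a factor:
p(λ) = (λ - 1)(λ² + 3λ + 6)
λ² + 3λ + 6 = 0  ⇒  λ = (-3 ± √((3)² - 4·(6)))/2 = (-3 ± √(-15))/2
  = (-3 + i√15)/2,  (-3 - i√15)/2
Eigenvalues: 1, (-3 + i√15)/2, (-3 - i√15)/2  (≈ 1, -1.5 + 1.936i, -1.5 - 1.936i)
Has complex eigenvalues (not diagonalizable over ℝ).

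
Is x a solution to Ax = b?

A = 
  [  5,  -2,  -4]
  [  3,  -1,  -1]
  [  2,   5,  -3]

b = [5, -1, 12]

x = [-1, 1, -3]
Yes

Ax = [5, -1, 12] = b ✓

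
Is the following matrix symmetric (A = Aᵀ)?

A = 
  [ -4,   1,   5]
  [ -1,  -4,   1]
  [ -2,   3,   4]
No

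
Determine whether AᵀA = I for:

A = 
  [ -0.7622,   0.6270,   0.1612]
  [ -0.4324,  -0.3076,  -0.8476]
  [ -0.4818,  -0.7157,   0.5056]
Yes

AᵀA = 
  [  1,  -0.0001,   0]
  [ -0.0001,   1,  -0.0001]
  [  0,  -0.0001,   1]
≈ I (equal to I up to the 4-dp rounding of the entries)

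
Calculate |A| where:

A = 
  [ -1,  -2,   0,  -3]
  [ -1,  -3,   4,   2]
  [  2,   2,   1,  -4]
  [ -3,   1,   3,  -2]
326

Cofactor expansion along row 1: det(A) = a₁₁M₁₁ - a₁₂M₁₂ + a₁₃M₁₃ - a₁₄M₁₄

M₁₁ = det[[-3, 4, 2]; [2, 1, -4]; [1, 3, -2]]
  = (-3)·((1)(-2) - (-4)(3)) - (4)·((2)(-2) - (-4)(1)) + (2)·((2)(3) - (1)(1))
  = (-3)(10) - (4)(0) + (2)(5)
  = -20
M₁₂ = det[[-1, 4, 2]; [2, 1, -4]; [-3, 3, -2]]
  = (-1)·((1)(-2) - (-4)(3)) - (4)·((2)(-2) - (-4)(-3)) + (2)·((2)(3) - (1)(-3))
  = (-1)(10) - (4)(-16) + (2)(9)
  = 72
M₁₃ = det[[-1, -3, 2]; [2, 2, -4]; [-3, 1, -2]]
  = (-1)·((2)(-2) - (-4)(1)) - (-3)·((2)(-2) - (-4)(-3)) + (2)·((2)(1) - (2)(-3))
  = (-1)(0) - (-3)(-16) + (2)(8)
  = -32
M₁₄ = det[[-1, -3, 4]; [2, 2, 1]; [-3, 1, 3]]
  = (-1)·((2)(3) - (1)(1)) - (-3)·((2)(3) - (1)(-3)) + (4)·((2)(1) - (2)(-3))
  = (-1)(5) - (-3)(9) + (4)(8)
  = 54

det(A) = (-1)(-20) - (-2)(72) + (0)(-32) - (-3)(54) = 326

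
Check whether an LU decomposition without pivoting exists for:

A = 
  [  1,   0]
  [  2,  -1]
Yes.
A[1,1] = 1 ≠ 0, so Gaussian elimination proceeds without a row swap: multiplier ℓ₂₁ = (2)/(1) = 2, and U[2,2] = -1 - (2)(0) = -1.
L = 
  [  1,   0]
  [  2,   1]
U = 
  [  1,   0]
  [  0,  -1]
Check row 2 of LU: [(2)(1), (2)(0) + (-1)] = [2, -1] = row 2 of A ✓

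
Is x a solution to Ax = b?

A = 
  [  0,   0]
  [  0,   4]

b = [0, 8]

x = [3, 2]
Yes

Ax = [0, 8] = b ✓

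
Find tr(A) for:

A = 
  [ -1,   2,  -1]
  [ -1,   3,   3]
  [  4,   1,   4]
6

tr(A) = -1 + 3 + 4 = 6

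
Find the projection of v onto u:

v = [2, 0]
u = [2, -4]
v·u = (2)(2) + (0)(-4) = 4
u·u = (2)² + (-4)² = 20
proj_u(v) = (v·u / u·u) × u = (4/20) × u = (1/5) × u

proj_u(v) = [2/5, -4/5]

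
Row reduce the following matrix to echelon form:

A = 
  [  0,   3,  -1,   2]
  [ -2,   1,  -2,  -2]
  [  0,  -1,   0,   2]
Row operations:
Swap R1 ↔ R2
R3 → R3 + (1/3)·R2

Resulting echelon form:
REF = 
  [  -2,    1,   -2,   -2]
  [   0,    3,   -1,    2]
  [   0,    0, -1/3,  8/3]

Rank = 3 (number of non-zero pivot rows).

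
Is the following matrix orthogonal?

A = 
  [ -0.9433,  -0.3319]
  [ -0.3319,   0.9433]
Yes

AᵀA = 
  [  1,   0]
  [  0,   1]
≈ I (equal to I up to the 4-dp rounding of the entries)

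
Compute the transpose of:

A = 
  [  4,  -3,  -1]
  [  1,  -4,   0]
Aᵀ = 
  [  4,   1]
  [ -3,  -4]
  [ -1,   0]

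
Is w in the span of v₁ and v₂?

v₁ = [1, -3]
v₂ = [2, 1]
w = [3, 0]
Yes

Form the augmented matrix and row-reduce:
[v₁|v₂|w] = 
  [  1,   2,   3]
  [ -3,   1,   0]
R2 → R2 + (3)·R1
REF = 
  [  1,   2,   3]
  [  0,   7,   9]

No row of the form [0 0 | nonzero], so the system is consistent. Back-substitution gives c₁ = 3/7, c₂ = 9/7: w = (3/7)·v₁ + (9/7)·v₂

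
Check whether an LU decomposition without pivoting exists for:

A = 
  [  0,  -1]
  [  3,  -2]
No.
A[1,1] = 0 but A[2,1] = 3 ≠ 0. Any LU with L unit lower triangular has (LU)[1,1] = U[1,1] and (LU)[2,1] = L[2,1]·U[1,1]; matching A forces U[1,1] = 0, which then forces (LU)[2,1] = 0 ≠ 3. A row swap (pivoting) is required.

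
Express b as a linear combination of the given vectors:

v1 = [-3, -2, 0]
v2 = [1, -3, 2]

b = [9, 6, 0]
c1 = -3, c2 = 0

b = -3·v1 + 0·v2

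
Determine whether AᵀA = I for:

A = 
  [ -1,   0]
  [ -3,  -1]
No

AᵀA = 
  [ 10,   3]
  [  3,   1]
≠ I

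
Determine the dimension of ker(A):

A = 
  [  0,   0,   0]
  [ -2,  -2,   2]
nullity(A) = 2

Row reduce:
Swap R1 ↔ R2
REF = 
  [ -2,  -2,   2]
  [  0,   0,   0]
Pivot columns: 1 → 1 pivot.
rank(A) = 1, so nullity(A) = 3 - 1 = 2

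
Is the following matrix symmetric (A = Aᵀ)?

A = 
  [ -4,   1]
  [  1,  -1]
Yes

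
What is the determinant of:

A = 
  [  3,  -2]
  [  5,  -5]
For a 2×2 matrix, det = ad - bc = (3)(-5) - (-2)(5) = -5

det(A) = -5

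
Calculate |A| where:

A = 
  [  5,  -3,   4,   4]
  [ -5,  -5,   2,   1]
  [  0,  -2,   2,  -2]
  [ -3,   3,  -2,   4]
Cofactor expansion along row 1: det(A) = a₁₁M₁₁ - a₁₂M₁₂ + a₁₃M₁₃ - a₁₄M₁₄

M₁₁ = det[[-5, 2, 1]; [-2, 2, -2]; [3, -2, 4]]
  = (-5)·((2)(4) - (-2)(-2)) - (2)·((-2)(4) - (-2)(3)) + (1)·((-2)(-2) - (2)(3))
  = (-5)(4) - (2)(-2) + (1)(-2)
  = -18
M₁₂ = det[[-5, 2, 1]; [0, 2, -2]; [-3, -2, 4]]
  = (-5)·((2)(4) - (-2)(-2)) - (2)·((0)(4) - (-2)(-3)) + (1)·((0)(-2) - (2)(-3))
  = (-5)(4) - (2)(-6) + (1)(6)
  = -2
M₁₃ = det[[-5, -5, 1]; [0, -2, -2]; [-3, 3, 4]]
  = (-5)·((-2)(4) - (-2)(3)) - (-5)·((0)(4) - (-2)(-3)) + (1)·((0)(3) - (-2)(-3))
  = (-5)(-2) - (-5)(-6) + (1)(-6)
  = -26
M₁₄ = det[[-5, -5, 2]; [0, -2, 2]; [-3, 3, -2]]
  = (-5)·((-2)(-2) - (2)(3)) - (-5)·((0)(-2) - (2)(-3)) + (2)·((0)(3) - (-2)(-3))
  = (-5)(-2) - (-5)(6) + (2)(-6)
  = 28

det(A) = (5)(-18) - (-3)(-2) + (4)(-26) - (4)(28) = -312

det(A) = -312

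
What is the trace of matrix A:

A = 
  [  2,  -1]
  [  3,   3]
5

tr(A) = 2 + 3 = 5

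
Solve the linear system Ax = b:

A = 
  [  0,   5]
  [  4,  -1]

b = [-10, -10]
x = [-3, -2]

Row reduce the augmented matrix [A|b]:
Swap R1 ↔ R2
REF = 
  [  4,  -1, -10]
  [  0,   5, -10]

Back-substitution:
x₂ = (-10) / 5 = -2
x₁ = (-10 - (-1)(-2)) / 4 = -3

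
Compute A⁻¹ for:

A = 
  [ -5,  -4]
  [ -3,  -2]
det(A) = (-5)(-2) - (-4)(-3) = -2
For a 2×2 matrix, A⁻¹ = (1/det(A)) · [[d, -b], [-c, a]]
    = (-1/2) · [[-2, 4], [3, -5]]

A⁻¹ = 
  [   1,   -2]
  [-3/2,  5/2]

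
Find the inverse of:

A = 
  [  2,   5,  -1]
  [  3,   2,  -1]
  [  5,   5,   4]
det(A) = (2)·((2)(4) - (-1)(5)) - (5)·((3)(4) - (-1)(5)) + (-1)·((3)(5) - (2)(5))
  = (2)(13) - (5)(17) + (-1)(5)
  = -64
det(A) = -64 ≠ 0, so A is invertible.

Cofactors Cᵢⱼ = (-1)ⁱ⁺ʲ·Mᵢⱼ:
C = 
  [ 13, -17,   5]
  [-25,  13,  15]
  [ -3,  -1, -11]

adj(A) = Cᵀ:
adj(A) = 
  [ 13, -25,  -3]
  [-17,  13,  -1]
  [  5,  15, -11]

A⁻¹ = (-1/64) · adj(A):
A⁻¹ = 
  [-13/64,  25/64,   3/64]
  [ 17/64, -13/64,   1/64]
  [ -5/64, -15/64,  11/64]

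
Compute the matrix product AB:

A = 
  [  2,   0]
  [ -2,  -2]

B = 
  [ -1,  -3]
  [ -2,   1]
A is 2×2 and B is 2×2, so AB is 2×2. Each entry is (row of A)·(column of B):
AB[1,1] = (2)(-1) + (0)(-2) = -2
AB[1,2] = (2)(-3) + (0)(1) = -6
AB[2,1] = (-2)(-1) + (-2)(-2) = 6
AB[2,2] = (-2)(-3) + (-2)(1) = 4

AB = 
  [ -2,  -6]
  [  6,   4]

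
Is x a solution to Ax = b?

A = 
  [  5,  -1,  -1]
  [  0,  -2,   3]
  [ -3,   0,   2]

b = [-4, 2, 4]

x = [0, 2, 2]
Yes

Ax = [-4, 2, 4] = b ✓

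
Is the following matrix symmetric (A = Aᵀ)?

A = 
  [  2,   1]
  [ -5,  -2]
No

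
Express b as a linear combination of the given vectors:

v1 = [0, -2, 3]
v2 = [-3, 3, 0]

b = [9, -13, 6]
c1 = 2, c2 = -3

b = 2·v1 + -3·v2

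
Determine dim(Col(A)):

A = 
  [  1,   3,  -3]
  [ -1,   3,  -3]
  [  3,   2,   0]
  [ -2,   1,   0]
Row reduce:
R2 → R2 + (1)·R1
R3 → R3 - (3)·R1
R4 → R4 + (2)·R1
R3 → R3 + (7/6)·R2
R4 → R4 - (7/6)·R2
R4 → R4 - (1/2)·R3
REF = 
  [  1,   3,  -3]
  [  0,   6,  -6]
  [  0,   0,   2]
  [  0,   0,   0]
Pivot columns: 1, 2, 3 → 3 pivots.
dim(Col(A)) = number of pivot columns = 3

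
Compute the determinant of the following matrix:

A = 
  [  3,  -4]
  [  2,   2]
14

For a 2×2 matrix, det = ad - bc = (3)(2) - (-4)(2) = 14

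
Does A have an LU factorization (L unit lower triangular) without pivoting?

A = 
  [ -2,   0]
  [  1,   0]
Yes.
A[1,1] = -2 ≠ 0, so Gaussian elimination proceeds without a row swap: multiplier ℓ₂₁ = (1)/(-2) = -1/2, and U[2,2] = 0 - (-1/2)(0) = 0.
L = 
  [   1,    0]
  [-1/2,    1]
U = 
  [ -2,   0]
  [  0,   0]
Check row 2 of LU: [(-1/2)(-2), (-1/2)(0) + 0] = [1, 0] = row 2 of A ✓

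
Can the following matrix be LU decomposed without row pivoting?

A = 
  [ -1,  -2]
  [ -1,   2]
Yes.
A[1,1] = -1 ≠ 0, so Gaussian elimination proceeds without a row swap: multiplier ℓ₂₁ = (-1)/(-1) = 1, and U[2,2] = 2 - (1)(-2) = 4.
L = 
  [  1,   0]
  [  1,   1]
U = 
  [ -1,  -2]
  [  0,   4]
Check row 2 of LU: [(1)(-1), (1)(-2) + 4] = [-1, 2] = row 2 of A ✓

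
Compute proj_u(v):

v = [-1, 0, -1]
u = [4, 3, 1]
proj_u(v) = [-10/13, -15/26, -5/26]

v·u = (-1)(4) + (0)(3) + (-1)(1) = -5
u·u = (4)² + (3)² + (1)² = 26
proj_u(v) = (v·u / u·u) × u = (-5/26) × u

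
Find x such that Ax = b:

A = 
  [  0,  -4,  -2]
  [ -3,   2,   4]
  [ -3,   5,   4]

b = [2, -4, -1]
Row reduce the augmented matrix [A|b]:
Swap R1 ↔ R2
R3 → R3 - (1)·R1
R3 → R3 + (3/4)·R2
REF = 
  [  -3,    2,    4,   -4]
  [   0,   -4,   -2,    2]
  [   0,    0, -3/2,  9/2]

Back-substitution:
x₃ = (9/2) / (-3/2) = -3
x₂ = (2 - (-2)(-3)) / (-4) = 1
x₁ = (-4 - (2)(1) - (4)(-3)) / (-3) = -2

x = [-2, 1, -3]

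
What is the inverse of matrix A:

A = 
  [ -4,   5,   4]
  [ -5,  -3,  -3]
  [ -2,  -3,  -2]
det(A) = (-4)·((-3)(-2) - (-3)(-3)) - (5)·((-5)(-2) - (-3)(-2)) + (4)·((-5)(-3) - (-3)(-2))
  = (-4)(-3) - (5)(4) + (4)(9)
  = 28
det(A) = 28 ≠ 0, so A is invertible.

Cofactors Cᵢⱼ = (-1)ⁱ⁺ʲ·Mᵢⱼ:
C = 
  [ -3,  -4,   9]
  [ -2,  16, -22]
  [ -3, -32,  37]

adj(A) = Cᵀ:
adj(A) = 
  [ -3,  -2,  -3]
  [ -4,  16, -32]
  [  9, -22,  37]

A⁻¹ = (1/28) · adj(A):
A⁻¹ = 
  [ -3/28,  -1/14,  -3/28]
  [  -1/7,    4/7,   -8/7]
  [  9/28, -11/14,  37/28]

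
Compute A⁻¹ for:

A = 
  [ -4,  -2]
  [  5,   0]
det(A) = (-4)(0) - (-2)(5) = 10
For a 2×2 matrix, A⁻¹ = (1/det(A)) · [[d, -b], [-c, a]]
    = (1/10) · [[0, 2], [-5, -4]]

A⁻¹ = 
  [   0,  1/5]
  [-1/2, -2/5]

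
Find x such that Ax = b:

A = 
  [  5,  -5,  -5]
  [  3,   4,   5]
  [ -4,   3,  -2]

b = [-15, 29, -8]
x = [2, 2, 3]

Row reduce the augmented matrix [A|b]:
R2 → R2 - (3/5)·R1
R3 → R3 + (4/5)·R1
R3 → R3 + (1/7)·R2
REF = 
  [     5,     -5,     -5,    -15]
  [     0,      7,      8,     38]
  [     0,      0,  -34/7, -102/7]

Back-substitution:
x₃ = (-102/7) / (-34/7) = 3
x₂ = (38 - (8)(3)) / 7 = 2
x₁ = (-15 - (-5)(2) - (-5)(3)) / 5 = 2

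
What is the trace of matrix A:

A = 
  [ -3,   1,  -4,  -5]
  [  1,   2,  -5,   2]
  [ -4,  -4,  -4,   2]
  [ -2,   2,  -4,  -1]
-6

tr(A) = -3 + 2 + -4 + -1 = -6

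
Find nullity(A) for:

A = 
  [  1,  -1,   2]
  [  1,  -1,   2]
nullity(A) = 2

Row reduce:
R2 → R2 - (1)·R1
REF = 
  [  1,  -1,   2]
  [  0,   0,   0]
Pivot columns: 1 → 1 pivot.
rank(A) = 1, so nullity(A) = 3 - 1 = 2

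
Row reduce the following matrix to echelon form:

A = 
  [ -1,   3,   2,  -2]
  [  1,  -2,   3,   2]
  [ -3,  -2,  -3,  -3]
Row operations:
R2 → R2 + (1)·R1
R3 → R3 - (3)·R1
R3 → R3 + (11)·R2

Resulting echelon form:
REF = 
  [ -1,   3,   2,  -2]
  [  0,   1,   5,   0]
  [  0,   0,  46,   3]

Rank = 3 (number of non-zero pivot rows).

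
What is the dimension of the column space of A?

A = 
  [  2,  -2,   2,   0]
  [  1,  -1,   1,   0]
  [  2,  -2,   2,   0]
dim(Col(A)) = 1

Row reduce:
R2 → R2 - (1/2)·R1
R3 → R3 - (1)·R1
REF = 
  [  2,  -2,   2,   0]
  [  0,   0,   0,   0]
  [  0,   0,   0,   0]
Pivot columns: 1 → 1 pivot.
dim(Col(A)) = number of pivot columns = 1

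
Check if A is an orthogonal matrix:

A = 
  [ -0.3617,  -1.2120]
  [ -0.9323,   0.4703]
No

AᵀA = 
  [  1,  -0.0001]
  [ -0.0001,   1.6901]
≠ I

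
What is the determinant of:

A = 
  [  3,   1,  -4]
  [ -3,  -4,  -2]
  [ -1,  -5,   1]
-81

Cofactor expansion along row 1:
det(A) = (3)·((-4)(1) - (-2)(-5)) - (1)·((-3)(1) - (-2)(-1)) + (-4)·((-3)(-5) - (-4)(-1))
  = (3)(-14) - (1)(-5) + (-4)(11)
  = -81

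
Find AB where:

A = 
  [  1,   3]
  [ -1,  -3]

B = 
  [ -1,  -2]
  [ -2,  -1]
A is 2×2 and B is 2×2, so AB is 2×2. Each entry is (row of A)·(column of B):
AB[1,1] = (1)(-1) + (3)(-2) = -7
AB[1,2] = (1)(-2) + (3)(-1) = -5
AB[2,1] = (-1)(-1) + (-3)(-2) = 7
AB[2,2] = (-1)(-2) + (-3)(-1) = 5

AB = 
  [ -7,  -5]
  [  7,   5]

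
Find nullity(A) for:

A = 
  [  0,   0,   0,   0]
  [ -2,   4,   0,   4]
nullity(A) = 3

Row reduce:
Swap R1 ↔ R2
REF = 
  [ -2,   4,   0,   4]
  [  0,   0,   0,   0]
Pivot columns: 1 → 1 pivot.
rank(A) = 1, so nullity(A) = 4 - 1 = 3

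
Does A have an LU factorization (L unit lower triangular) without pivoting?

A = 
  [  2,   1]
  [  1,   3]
Yes.
A[1,1] = 2 ≠ 0, so Gaussian elimination proceeds without a row swap: multiplier ℓ₂₁ = (1)/(2) = 1/2, and U[2,2] = 3 - (1/2)(1) = 5/2.
L = 
  [  1,   0]
  [1/2,   1]
U = 
  [  2,   1]
  [  0, 5/2]
Check row 2 of LU: [(1/2)(2), (1/2)(1) + (5/2)] = [1, 3] = row 2 of A ✓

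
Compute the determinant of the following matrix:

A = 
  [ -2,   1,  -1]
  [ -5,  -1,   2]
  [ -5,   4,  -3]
Cofactor expansion along row 1:
det(A) = (-2)·((-1)(-3) - (2)(4)) - (1)·((-5)(-3) - (2)(-5)) + (-1)·((-5)(4) - (-1)(-5))
  = (-2)(-5) - (1)(25) + (-1)(-25)
  = 10

det(A) = 10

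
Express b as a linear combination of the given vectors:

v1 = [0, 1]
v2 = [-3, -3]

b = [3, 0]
c1 = -3, c2 = -1

b = -3·v1 + -1·v2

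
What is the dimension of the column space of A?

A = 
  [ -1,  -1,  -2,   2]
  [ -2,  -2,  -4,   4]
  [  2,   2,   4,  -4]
dim(Col(A)) = 1

Row reduce:
R2 → R2 - (2)·R1
R3 → R3 + (2)·R1
REF = 
  [ -1,  -1,  -2,   2]
  [  0,   0,   0,   0]
  [  0,   0,   0,   0]
Pivot columns: 1 → 1 pivot.
dim(Col(A)) = number of pivot columns = 1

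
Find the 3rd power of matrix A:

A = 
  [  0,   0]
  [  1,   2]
A^3 = 
  [  0,   0]
  [  4,   8]

A² = A·A:
A²[1,1] = (0)(0) + (0)(1) = 0
A²[1,2] = (0)(0) + (0)(2) = 0
A²[2,1] = (1)(0) + (2)(1) = 2
A²[2,2] = (1)(0) + (2)(2) = 4
A² = 
  [  0,   0]
  [  2,   4]

A^3 = A^2·A:
A^3[1,1] = (0)(0) + (0)(1) = 0
A^3[1,2] = (0)(0) + (0)(2) = 0
A^3[2,1] = (2)(0) + (4)(1) = 4
A^3[2,2] = (2)(0) + (4)(2) = 8
A^3 = 
  [  0,   0]
  [  4,   8]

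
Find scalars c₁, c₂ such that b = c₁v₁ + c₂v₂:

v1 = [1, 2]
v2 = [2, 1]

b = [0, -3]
c1 = -2, c2 = 1

b = -2·v1 + 1·v2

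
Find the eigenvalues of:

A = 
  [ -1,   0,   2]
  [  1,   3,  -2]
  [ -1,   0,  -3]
Characteristic polynomial: det(λI - A) = λ³ + λ² - 7λ - 15
Testing integer divisors of the constant term: p(3) = 0, so (λ - 3) is a factor:
p(λ) = (λ - 3)(λ² + 4λ + 5)
λ² + 4λ + 5 = 0  ⇒  λ = (-4 ± √((4)² - 4·(5)))/2 = (-4 ± √(-4))/2
  = -2 + i,  -2 - i

λ = 3, -2 + i, -2 - i  (≈ 3, -2 + 1i, -2 - 1i)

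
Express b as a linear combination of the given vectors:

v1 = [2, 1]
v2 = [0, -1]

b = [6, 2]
c1 = 3, c2 = 1

b = 3·v1 + 1·v2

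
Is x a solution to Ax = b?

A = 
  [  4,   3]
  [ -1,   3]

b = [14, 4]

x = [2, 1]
No

Ax = [11, 1] ≠ b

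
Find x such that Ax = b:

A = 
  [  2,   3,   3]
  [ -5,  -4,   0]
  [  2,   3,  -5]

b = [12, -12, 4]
Row reduce the augmented matrix [A|b]:
R2 → R2 + (5/2)·R1
R3 → R3 - (1)·R1
REF = 
  [   2,    3,    3,   12]
  [   0,  7/2, 15/2,   18]
  [   0,    0,   -8,   -8]

Back-substitution:
x₃ = (-8) / (-8) = 1
x₂ = (18 - (15/2)(1)) / (7/2) = 3
x₁ = (12 - (3)(3) - (3)(1)) / 2 = 0

x = [0, 3, 1]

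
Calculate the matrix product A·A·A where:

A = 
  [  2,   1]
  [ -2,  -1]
A^3 = 
  [  2,   1]
  [ -2,  -1]

A² = A·A:
A²[1,1] = (2)(2) + (1)(-2) = 2
A²[1,2] = (2)(1) + (1)(-1) = 1
A²[2,1] = (-2)(2) + (-1)(-2) = -2
A²[2,2] = (-2)(1) + (-1)(-1) = -1
A² = 
  [  2,   1]
  [ -2,  -1]

A^3 = A^2·A:
A^3[1,1] = (2)(2) + (1)(-2) = 2
A^3[1,2] = (2)(1) + (1)(-1) = 1
A^3[2,1] = (-2)(2) + (-1)(-2) = -2
A^3[2,2] = (-2)(1) + (-1)(-1) = -1
A^3 = 
  [  2,   1]
  [ -2,  -1]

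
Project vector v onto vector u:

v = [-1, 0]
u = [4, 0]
v·u = (-1)(4) + (0)(0) = -4
u·u = (4)² + (0)² = 16
proj_u(v) = (v·u / u·u) × u = (-4/16) × u = (-1/4) × u

proj_u(v) = [-1, 0]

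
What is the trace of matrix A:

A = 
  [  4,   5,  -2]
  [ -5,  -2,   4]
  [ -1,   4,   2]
4

tr(A) = 4 + -2 + 2 = 4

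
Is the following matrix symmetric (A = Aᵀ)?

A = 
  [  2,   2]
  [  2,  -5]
Yes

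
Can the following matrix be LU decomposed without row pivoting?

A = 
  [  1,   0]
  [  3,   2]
Yes.
A[1,1] = 1 ≠ 0, so Gaussian elimination proceeds without a row swap: multiplier ℓ₂₁ = (3)/(1) = 3, and U[2,2] = 2 - (3)(0) = 2.
L = 
  [  1,   0]
  [  3,   1]
U = 
  [  1,   0]
  [  0,   2]
Check row 2 of LU: [(3)(1), (3)(0) + 2] = [3, 2] = row 2 of A ✓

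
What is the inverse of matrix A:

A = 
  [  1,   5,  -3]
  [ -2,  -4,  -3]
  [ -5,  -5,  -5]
det(A) = (1)·((-4)(-5) - (-3)(-5)) - (5)·((-2)(-5) - (-3)(-5)) + (-3)·((-2)(-5) - (-4)(-5))
  = (1)(5) - (5)(-5) + (-3)(-10)
  = 60
det(A) = 60 ≠ 0, so A is invertible.

Cofactors Cᵢⱼ = (-1)ⁱ⁺ʲ·Mᵢⱼ:
C = 
  [  5,   5, -10]
  [ 40, -20, -20]
  [-27,   9,   6]

adj(A) = Cᵀ:
adj(A) = 
  [  5,  40, -27]
  [  5, -20,   9]
  [-10, -20,   6]

A⁻¹ = (1/60) · adj(A):
A⁻¹ = 
  [ 1/12,   2/3, -9/20]
  [ 1/12,  -1/3,  3/20]
  [ -1/6,  -1/3,  1/10]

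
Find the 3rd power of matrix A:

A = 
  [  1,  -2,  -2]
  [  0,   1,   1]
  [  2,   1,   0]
A^3 = 
  [-11,  -4,   0]
  [  4,  -1,  -2]
  [ -4, -10,  -7]

A² = A·A:
A²[1,1] = (1)(1) + (-2)(0) + (-2)(2) = -3
A²[1,2] = (1)(-2) + (-2)(1) + (-2)(1) = -6
A²[1,3] = (1)(-2) + (-2)(1) + (-2)(0) = -4
A²[2,1] = (0)(1) + (1)(0) + (1)(2) = 2
A²[2,2] = (0)(-2) + (1)(1) + (1)(1) = 2
A²[2,3] = (0)(-2) + (1)(1) + (1)(0) = 1
A²[3,1] = (2)(1) + (1)(0) + (0)(2) = 2
A²[3,2] = (2)(-2) + (1)(1) + (0)(1) = -3
A²[3,3] = (2)(-2) + (1)(1) + (0)(0) = -3
A² = 
  [ -3,  -6,  -4]
  [  2,   2,   1]
  [  2,  -3,  -3]

A^3 = A^2·A:
A^3[1,1] = (-3)(1) + (-6)(0) + (-4)(2) = -11
A^3[1,2] = (-3)(-2) + (-6)(1) + (-4)(1) = -4
A^3[1,3] = (-3)(-2) + (-6)(1) + (-4)(0) = 0
A^3[2,1] = (2)(1) + (2)(0) + (1)(2) = 4
A^3[2,2] = (2)(-2) + (2)(1) + (1)(1) = -1
A^3[2,3] = (2)(-2) + (2)(1) + (1)(0) = -2
A^3[3,1] = (2)(1) + (-3)(0) + (-3)(2) = -4
A^3[3,2] = (2)(-2) + (-3)(1) + (-3)(1) = -10
A^3[3,3] = (2)(-2) + (-3)(1) + (-3)(0) = -7
A^3 = 
  [-11,  -4,   0]
  [  4,  -1,  -2]
  [ -4, -10,  -7]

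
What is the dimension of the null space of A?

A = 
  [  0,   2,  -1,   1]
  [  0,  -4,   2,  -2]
nullity(A) = 3

Row reduce:
R2 → R2 + (2)·R1
REF = 
  [  0,   2,  -1,   1]
  [  0,   0,   0,   0]
Pivot columns: 2 → 1 pivot.
rank(A) = 1, so nullity(A) = 4 - 1 = 3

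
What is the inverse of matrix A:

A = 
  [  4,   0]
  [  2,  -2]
det(A) = (4)(-2) - (0)(2) = -8
For a 2×2 matrix, A⁻¹ = (1/det(A)) · [[d, -b], [-c, a]]
    = (-1/8) · [[-2, 0], [-2, 4]]

A⁻¹ = 
  [ 1/4,    0]
  [ 1/4, -1/2]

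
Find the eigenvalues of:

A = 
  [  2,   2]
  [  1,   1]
λ = 3, 0

tr(A) = 3, det(A) = 0
Characteristic polynomial: λ² - tr(A)λ + det(A) = λ² - 3λ
λ² - 3λ = λ(λ - 3)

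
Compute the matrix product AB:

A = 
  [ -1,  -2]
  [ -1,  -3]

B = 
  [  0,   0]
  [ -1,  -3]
AB = 
  [  2,   6]
  [  3,   9]

A is 2×2 and B is 2×2, so AB is 2×2. Each entry is (row of A)·(column of B):
AB[1,1] = (-1)(0) + (-2)(-1) = 2
AB[1,2] = (-1)(0) + (-2)(-3) = 6
AB[2,1] = (-1)(0) + (-3)(-1) = 3
AB[2,2] = (-1)(0) + (-3)(-3) = 9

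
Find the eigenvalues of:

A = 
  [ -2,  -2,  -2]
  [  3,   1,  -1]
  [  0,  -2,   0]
Characteristic polynomial: det(λI - A) = λ³ + λ² + 2λ - 16
Testing integer divisors of the constant term: p(2) = 0, so (λ - 2) is a factor:
p(λ) = (λ - 2)(λ² + 3λ + 8)
λ² + 3λ + 8 = 0  ⇒  λ = (-3 ± √((3)² - 4·(8)))/2 = (-3 ± √(-23))/2
  = (-3 + i√23)/2,  (-3 - i√23)/2

λ = 2, (-3 + i√23)/2, (-3 - i√23)/2  (≈ 2, -1.5 + 2.398i, -1.5 - 2.398i)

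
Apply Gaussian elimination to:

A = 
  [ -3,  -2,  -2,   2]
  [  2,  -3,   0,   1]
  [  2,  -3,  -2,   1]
Row operations:
R2 → R2 + (2/3)·R1
R3 → R3 + (2/3)·R1
R3 → R3 - (1)·R2

Resulting echelon form:
REF = 
  [   -3,    -2,    -2,     2]
  [    0, -13/3,  -4/3,   7/3]
  [    0,     0,    -2,     0]

Rank = 3 (number of non-zero pivot rows).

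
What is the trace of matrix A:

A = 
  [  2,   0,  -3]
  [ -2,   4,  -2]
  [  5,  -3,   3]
9

tr(A) = 2 + 4 + 3 = 9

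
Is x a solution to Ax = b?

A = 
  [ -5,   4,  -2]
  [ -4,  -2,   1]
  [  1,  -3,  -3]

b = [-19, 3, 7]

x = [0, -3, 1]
No

Ax = [-14, 7, 6] ≠ b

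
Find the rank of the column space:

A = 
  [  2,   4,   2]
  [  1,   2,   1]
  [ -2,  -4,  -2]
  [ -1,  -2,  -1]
Row reduce:
R2 → R2 - (1/2)·R1
R3 → R3 + (1)·R1
R4 → R4 + (1/2)·R1
REF = 
  [  2,   4,   2]
  [  0,   0,   0]
  [  0,   0,   0]
  [  0,   0,   0]
Pivot columns: 1 → 1 pivot.
dim(Col(A)) = number of pivot columns = 1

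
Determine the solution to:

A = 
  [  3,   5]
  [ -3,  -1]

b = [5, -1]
Row reduce the augmented matrix [A|b]:
R2 → R2 + (1)·R1
REF = 
  [  3,   5,   5]
  [  0,   4,   4]

Back-substitution:
x₂ = 4 / 4 = 1
x₁ = (5 - (5)(1)) / 3 = 0

x = [0, 1]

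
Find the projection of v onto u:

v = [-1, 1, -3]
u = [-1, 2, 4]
v·u = (-1)(-1) + (1)(2) + (-3)(4) = -9
u·u = (-1)² + (2)² + (4)² = 21
proj_u(v) = (v·u / u·u) × u = (-9/21) × u = (-3/7) × u

proj_u(v) = [3/7, -6/7, -12/7]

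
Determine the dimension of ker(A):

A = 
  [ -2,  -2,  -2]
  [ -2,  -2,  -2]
nullity(A) = 2

Row reduce:
R2 → R2 - (1)·R1
REF = 
  [ -2,  -2,  -2]
  [  0,   0,   0]
Pivot columns: 1 → 1 pivot.
rank(A) = 1, so nullity(A) = 3 - 1 = 2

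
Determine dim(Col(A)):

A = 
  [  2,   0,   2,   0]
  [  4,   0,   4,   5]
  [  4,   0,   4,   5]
dim(Col(A)) = 2

Row reduce:
R2 → R2 - (2)·R1
R3 → R3 - (2)·R1
R3 → R3 - (1)·R2
REF = 
  [  2,   0,   2,   0]
  [  0,   0,   0,   5]
  [  0,   0,   0,   0]
Pivot columns: 1, 4 → 2 pivots.
dim(Col(A)) = number of pivot columns = 2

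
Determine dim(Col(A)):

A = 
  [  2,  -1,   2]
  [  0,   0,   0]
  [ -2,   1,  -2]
dim(Col(A)) = 1

Row reduce:
R3 → R3 + (1)·R1
REF = 
  [  2,  -1,   2]
  [  0,   0,   0]
  [  0,   0,   0]
Pivot columns: 1 → 1 pivot.
dim(Col(A)) = number of pivot columns = 1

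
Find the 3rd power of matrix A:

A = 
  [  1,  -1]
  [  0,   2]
A^3 = 
  [  1,  -7]
  [  0,   8]

A² = A·A:
A²[1,1] = (1)(1) + (-1)(0) = 1
A²[1,2] = (1)(-1) + (-1)(2) = -3
A²[2,1] = (0)(1) + (2)(0) = 0
A²[2,2] = (0)(-1) + (2)(2) = 4
A² = 
  [  1,  -3]
  [  0,   4]

A^3 = A^2·A:
A^3[1,1] = (1)(1) + (-3)(0) = 1
A^3[1,2] = (1)(-1) + (-3)(2) = -7
A^3[2,1] = (0)(1) + (4)(0) = 0
A^3[2,2] = (0)(-1) + (4)(2) = 8
A^3 = 
  [  1,  -7]
  [  0,   8]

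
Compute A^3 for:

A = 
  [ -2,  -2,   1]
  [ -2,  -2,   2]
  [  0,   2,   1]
A^3 = 
  [-36, -46,  23]
  [-40, -48,  28]
  [ 12,  22,  -3]

A² = A·A:
A²[1,1] = (-2)(-2) + (-2)(-2) + (1)(0) = 8
A²[1,2] = (-2)(-2) + (-2)(-2) + (1)(2) = 10
A²[1,3] = (-2)(1) + (-2)(2) + (1)(1) = -5
A²[2,1] = (-2)(-2) + (-2)(-2) + (2)(0) = 8
A²[2,2] = (-2)(-2) + (-2)(-2) + (2)(2) = 12
A²[2,3] = (-2)(1) + (-2)(2) + (2)(1) = -4
A²[3,1] = (0)(-2) + (2)(-2) + (1)(0) = -4
A²[3,2] = (0)(-2) + (2)(-2) + (1)(2) = -2
A²[3,3] = (0)(1) + (2)(2) + (1)(1) = 5
A² = 
  [  8,  10,  -5]
  [  8,  12,  -4]
  [ -4,  -2,   5]

A^3 = A^2·A:
A^3[1,1] = (8)(-2) + (10)(-2) + (-5)(0) = -36
A^3[1,2] = (8)(-2) + (10)(-2) + (-5)(2) = -46
A^3[1,3] = (8)(1) + (10)(2) + (-5)(1) = 23
A^3[2,1] = (8)(-2) + (12)(-2) + (-4)(0) = -40
A^3[2,2] = (8)(-2) + (12)(-2) + (-4)(2) = -48
A^3[2,3] = (8)(1) + (12)(2) + (-4)(1) = 28
A^3[3,1] = (-4)(-2) + (-2)(-2) + (5)(0) = 12
A^3[3,2] = (-4)(-2) + (-2)(-2) + (5)(2) = 22
A^3[3,3] = (-4)(1) + (-2)(2) + (5)(1) = -3
A^3 = 
  [-36, -46,  23]
  [-40, -48,  28]
  [ 12,  22,  -3]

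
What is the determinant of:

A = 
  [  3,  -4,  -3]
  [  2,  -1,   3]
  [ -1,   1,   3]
15

Cofactor expansion along row 1:
det(A) = (3)·((-1)(3) - (3)(1)) - (-4)·((2)(3) - (3)(-1)) + (-3)·((2)(1) - (-1)(-1))
  = (3)(-6) - (-4)(9) + (-3)(1)
  = 15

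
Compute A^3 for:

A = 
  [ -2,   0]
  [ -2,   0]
A² = A·A:
A²[1,1] = (-2)(-2) + (0)(-2) = 4
A²[1,2] = (-2)(0) + (0)(0) = 0
A²[2,1] = (-2)(-2) + (0)(-2) = 4
A²[2,2] = (-2)(0) + (0)(0) = 0
A² = 
  [  4,   0]
  [  4,   0]

A^3 = A^2·A:
A^3[1,1] = (4)(-2) + (0)(-2) = -8
A^3[1,2] = (4)(0) + (0)(0) = 0
A^3[2,1] = (4)(-2) + (0)(-2) = -8
A^3[2,2] = (4)(0) + (0)(0) = 0
A^3 = 
  [ -8,   0]
  [ -8,   0]

Therefore
A^3 = 
  [ -8,   0]
  [ -8,   0]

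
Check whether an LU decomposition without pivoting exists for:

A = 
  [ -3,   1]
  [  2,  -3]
Yes.
A[1,1] = -3 ≠ 0, so Gaussian elimination proceeds without a row swap: multiplier ℓ₂₁ = (2)/(-3) = -2/3, and U[2,2] = -3 - (-2/3)(1) = -7/3.
L = 
  [   1,    0]
  [-2/3,    1]
U = 
  [  -3,    1]
  [   0, -7/3]
Check row 2 of LU: [(-2/3)(-3), (-2/3)(1) + (-7/3)] = [2, -3] = row 2 of A ✓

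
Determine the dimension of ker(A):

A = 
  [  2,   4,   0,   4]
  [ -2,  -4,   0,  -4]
nullity(A) = 3

Row reduce:
R2 → R2 + (1)·R1
REF = 
  [  2,   4,   0,   4]
  [  0,   0,   0,   0]
Pivot columns: 1 → 1 pivot.
rank(A) = 1, so nullity(A) = 4 - 1 = 3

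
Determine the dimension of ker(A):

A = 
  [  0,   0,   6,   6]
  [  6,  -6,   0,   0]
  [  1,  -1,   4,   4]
nullity(A) = 2

Row reduce:
Swap R1 ↔ R2
R3 → R3 - (1/6)·R1
R3 → R3 - (2/3)·R2
REF = 
  [  6,  -6,   0,   0]
  [  0,   0,   6,   6]
  [  0,   0,   0,   0]
Pivot columns: 1, 3 → 2 pivots.
rank(A) = 2, so nullity(A) = 4 - 2 = 2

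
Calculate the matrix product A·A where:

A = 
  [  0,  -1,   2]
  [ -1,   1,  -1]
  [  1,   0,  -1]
A² = A·A:
A²[1,1] = (0)(0) + (-1)(-1) + (2)(1) = 3
A²[1,2] = (0)(-1) + (-1)(1) + (2)(0) = -1
A²[1,3] = (0)(2) + (-1)(-1) + (2)(-1) = -1
A²[2,1] = (-1)(0) + (1)(-1) + (-1)(1) = -2
A²[2,2] = (-1)(-1) + (1)(1) + (-1)(0) = 2
A²[2,3] = (-1)(2) + (1)(-1) + (-1)(-1) = -2
A²[3,1] = (1)(0) + (0)(-1) + (-1)(1) = -1
A²[3,2] = (1)(-1) + (0)(1) + (-1)(0) = -1
A²[3,3] = (1)(2) + (0)(-1) + (-1)(-1) = 3
A² = 
  [  3,  -1,  -1]
  [ -2,   2,  -2]
  [ -1,  -1,   3]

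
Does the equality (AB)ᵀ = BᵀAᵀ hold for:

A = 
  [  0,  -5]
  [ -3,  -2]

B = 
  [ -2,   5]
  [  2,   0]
Yes

(AB)ᵀ = 
  [-10,   2]
  [  0, -15]

BᵀAᵀ = 
  [-10,   2]
  [  0, -15]

Both sides are equal — this is the standard identity (AB)ᵀ = BᵀAᵀ, which holds for all A, B.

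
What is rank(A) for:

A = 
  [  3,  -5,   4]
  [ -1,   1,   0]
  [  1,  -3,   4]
rank(A) = 2

Row reduce:
R2 → R2 + (1/3)·R1
R3 → R3 - (1/3)·R1
R3 → R3 - (2)·R2
REF = 
  [   3,   -5,    4]
  [   0, -2/3,  4/3]
  [   0,    0,    0]
Pivot columns: 1, 2 → 2 pivots.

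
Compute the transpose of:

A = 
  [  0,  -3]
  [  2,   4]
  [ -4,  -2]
Aᵀ = 
  [  0,   2,  -4]
  [ -3,   4,  -2]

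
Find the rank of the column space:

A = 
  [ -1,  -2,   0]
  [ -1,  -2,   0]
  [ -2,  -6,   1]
Row reduce:
R2 → R2 - (1)·R1
R3 → R3 - (2)·R1
Swap R2 ↔ R3
REF = 
  [ -1,  -2,   0]
  [  0,  -2,   1]
  [  0,   0,   0]
Pivot columns: 1, 2 → 2 pivots.
dim(Col(A)) = number of pivot columns = 2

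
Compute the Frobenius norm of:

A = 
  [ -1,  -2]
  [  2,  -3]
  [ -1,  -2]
||A||_F = 4.796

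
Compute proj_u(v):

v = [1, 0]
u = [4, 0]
proj_u(v) = [1, 0]

v·u = (1)(4) + (0)(0) = 4
u·u = (4)² + (0)² = 16
proj_u(v) = (v·u / u·u) × u = (4/16) × u = (1/4) × u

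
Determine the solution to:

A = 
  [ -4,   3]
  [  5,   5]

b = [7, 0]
Row reduce the augmented matrix [A|b]:
R2 → R2 + (5/4)·R1
REF = 
  [  -4,    3,    7]
  [   0, 35/4, 35/4]

Back-substitution:
x₂ = (35/4) / (35/4) = 1
x₁ = (7 - (3)(1)) / (-4) = -1

x = [-1, 1]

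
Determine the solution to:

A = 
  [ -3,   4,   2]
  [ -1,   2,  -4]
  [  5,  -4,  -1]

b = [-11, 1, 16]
Row reduce the augmented matrix [A|b]:
R2 → R2 - (1/3)·R1
R3 → R3 + (5/3)·R1
R3 → R3 - (4)·R2
REF = 
  [   -3,     4,     2,   -11]
  [    0,   2/3, -14/3,  14/3]
  [    0,     0,    21,   -21]

Back-substitution:
x₃ = (-21) / 21 = -1
x₂ = (14/3 - (-14/3)(-1)) / (2/3) = 0
x₁ = (-11 - (4)(0) - (2)(-1)) / (-3) = 3

x = [3, 0, -1]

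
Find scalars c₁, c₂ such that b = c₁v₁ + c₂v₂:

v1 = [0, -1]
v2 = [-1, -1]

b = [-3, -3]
c1 = 0, c2 = 3

b = 0·v1 + 3·v2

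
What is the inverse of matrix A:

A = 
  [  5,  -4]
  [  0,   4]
det(A) = (5)(4) - (-4)(0) = 20
For a 2×2 matrix, A⁻¹ = (1/det(A)) · [[d, -b], [-c, a]]
    = (1/20) · [[4, 4], [0, 5]]

A⁻¹ = 
  [1/5, 1/5]
  [  0, 1/4]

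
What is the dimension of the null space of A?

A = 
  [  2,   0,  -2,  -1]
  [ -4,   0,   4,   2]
nullity(A) = 3

Row reduce:
R2 → R2 + (2)·R1
REF = 
  [  2,   0,  -2,  -1]
  [  0,   0,   0,   0]
Pivot columns: 1 → 1 pivot.
rank(A) = 1, so nullity(A) = 4 - 1 = 3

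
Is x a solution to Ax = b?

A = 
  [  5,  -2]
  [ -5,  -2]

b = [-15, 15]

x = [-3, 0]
Yes

Ax = [-15, 15] = b ✓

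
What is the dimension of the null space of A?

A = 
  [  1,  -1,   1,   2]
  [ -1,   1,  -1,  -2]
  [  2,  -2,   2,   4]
nullity(A) = 3

Row reduce:
R2 → R2 + (1)·R1
R3 → R3 - (2)·R1
REF = 
  [  1,  -1,   1,   2]
  [  0,   0,   0,   0]
  [  0,   0,   0,   0]
Pivot columns: 1 → 1 pivot.
rank(A) = 1, so nullity(A) = 4 - 1 = 3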